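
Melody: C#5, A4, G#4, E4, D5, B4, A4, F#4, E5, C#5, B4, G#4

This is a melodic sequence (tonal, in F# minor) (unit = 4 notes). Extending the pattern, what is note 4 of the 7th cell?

The unit is 4 notes. Position-4 pitches of the 3 shown cells: E4, F#4, G#4.
Carrying that up a 2nd forward: A4 → B4 → C#5 → D5.

D5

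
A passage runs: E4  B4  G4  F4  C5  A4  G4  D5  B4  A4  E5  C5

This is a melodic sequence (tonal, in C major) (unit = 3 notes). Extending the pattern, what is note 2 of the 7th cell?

A5

Grouping in 3s, the 2nd note of each cell is B4, C5, D5, E5.
Carrying that up a 2nd forward: F5 → G5 → A5.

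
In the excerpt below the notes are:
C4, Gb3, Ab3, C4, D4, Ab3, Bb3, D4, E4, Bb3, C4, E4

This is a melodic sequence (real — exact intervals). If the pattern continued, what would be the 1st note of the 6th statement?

A#4

Grouping in 4s, the 1st note of each cell is C4, D4, E4.
Each moves up a 2nd. Continuing: F#4 → G#4 → A#4.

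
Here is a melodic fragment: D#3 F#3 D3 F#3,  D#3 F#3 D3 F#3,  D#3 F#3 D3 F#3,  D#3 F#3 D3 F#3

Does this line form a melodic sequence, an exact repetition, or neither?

Each 4-note cell is identical (D#3 F#3 D3 F#3), restated at the same pitch.

repetition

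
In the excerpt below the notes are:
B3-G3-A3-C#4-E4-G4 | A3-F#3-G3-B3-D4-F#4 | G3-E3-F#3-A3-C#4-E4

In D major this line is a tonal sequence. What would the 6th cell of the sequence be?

With a 6-note motive the entries are B3, A3, G3, each down a 2nd from the previous.
Carrying on: F#3 → E3 → D3.
Statement 6 starts on D3 and keeps the same diatonic contour: D3 B2 C#3 E3 G3 B3.

D3 B2 C#3 E3 G3 B3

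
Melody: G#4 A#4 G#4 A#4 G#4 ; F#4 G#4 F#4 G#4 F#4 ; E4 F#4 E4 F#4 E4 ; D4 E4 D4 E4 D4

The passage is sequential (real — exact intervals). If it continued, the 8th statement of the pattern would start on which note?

With a 5-note motive the entries are G#4, F#4, E4, D4, each down a 2nd from the previous.
Continuing: C4 → Bb3 → Ab3 → Gb3. Statement 8 starts on Gb3.

Gb3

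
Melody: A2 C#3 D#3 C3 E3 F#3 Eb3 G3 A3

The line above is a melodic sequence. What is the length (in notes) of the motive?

Try groups of 3 (3 cells in 9 notes):
A2 C#3 D#3 | C3 E3 F#3 | Eb3 G3 A3
Each cell is the previous one up a 3rd — so the unit is 3 notes.

3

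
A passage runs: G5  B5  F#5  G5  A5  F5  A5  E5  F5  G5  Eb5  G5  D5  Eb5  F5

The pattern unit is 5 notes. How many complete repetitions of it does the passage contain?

15 notes in groups of 5 gives 15/5 = 3 statements.
Starts: G5, F5, Eb5 — each down a 2nd.

3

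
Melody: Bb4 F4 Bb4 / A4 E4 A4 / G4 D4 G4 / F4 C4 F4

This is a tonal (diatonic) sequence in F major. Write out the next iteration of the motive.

The 3-note cells begin on Bb4, A4, G4, F4 — each down a 2nd from the last.
Statement 5 starts on E4 and keeps the same diatonic contour: E4 Bb3 E4.

E4 Bb3 E4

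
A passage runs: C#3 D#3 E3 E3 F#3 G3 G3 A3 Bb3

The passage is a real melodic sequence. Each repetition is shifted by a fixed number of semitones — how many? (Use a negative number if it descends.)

3

The 3-note cells begin on C#3, E3, G3 — each up a 3rd from the last.
C#3 to E3 spans +3 semitones.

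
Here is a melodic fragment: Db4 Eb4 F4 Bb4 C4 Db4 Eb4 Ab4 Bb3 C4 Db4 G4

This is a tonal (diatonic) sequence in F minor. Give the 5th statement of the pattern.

G3 Ab3 Bb3 Eb4

Unit = 4 notes; the statements start on Db4, C4, Bb3, moving down a 2nd each time.
Extending down a 2nd: Ab3 → G3.
Statement 5 starts on G3 and keeps the same diatonic contour: G3 Ab3 Bb3 Eb4.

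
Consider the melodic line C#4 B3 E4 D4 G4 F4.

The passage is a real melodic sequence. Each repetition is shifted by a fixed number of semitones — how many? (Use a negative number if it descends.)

3

Unit = 2 notes; the statements start on C#4, E4, G4, moving up a 3rd each time.
C#4→E4 is 64 − 61 = 3 semitones.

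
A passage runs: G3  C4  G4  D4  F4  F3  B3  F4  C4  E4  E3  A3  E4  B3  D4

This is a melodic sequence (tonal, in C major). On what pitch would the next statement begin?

D3

The 5-note cells begin on G3, F3, E3 — each down a 2nd from the last.
The next head, down a 2nd from E3, is D3.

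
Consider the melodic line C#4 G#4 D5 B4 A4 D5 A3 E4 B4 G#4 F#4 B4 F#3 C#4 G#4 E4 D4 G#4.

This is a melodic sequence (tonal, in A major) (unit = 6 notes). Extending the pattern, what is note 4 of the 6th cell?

F#3

The unit is 6 notes. Position-4 pitches of the 3 shown cells: B4, G#4, E4.
Carrying that down a 3rd forward: C#4 → A3 → F#3.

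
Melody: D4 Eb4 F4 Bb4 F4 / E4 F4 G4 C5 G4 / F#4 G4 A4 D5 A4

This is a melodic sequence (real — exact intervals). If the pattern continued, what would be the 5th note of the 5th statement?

Grouping in 5s, the 5th note of each cell is F4, G4, A4.
Each moves up a 2nd. Continuing: B4 → C#5.

C#5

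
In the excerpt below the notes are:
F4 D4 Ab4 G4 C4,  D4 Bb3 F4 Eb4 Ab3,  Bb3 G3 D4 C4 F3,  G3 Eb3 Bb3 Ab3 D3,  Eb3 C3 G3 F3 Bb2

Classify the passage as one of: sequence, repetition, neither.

Each 5-note cell is the previous one transposed down a 3rd.

sequence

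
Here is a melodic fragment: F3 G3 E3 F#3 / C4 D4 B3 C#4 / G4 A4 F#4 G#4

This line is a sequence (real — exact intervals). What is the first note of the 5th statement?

A5

With a 4-note motive the entries are F3, C4, G4, each up a 5th from the previous.
Extending the heads up a 5th: D5 → A5.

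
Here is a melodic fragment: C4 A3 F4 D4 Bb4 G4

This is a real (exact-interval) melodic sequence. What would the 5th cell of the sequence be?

Unit = 2 notes; the statements start on C4, F4, Bb4, moving up a 4th each time.
Extending up a 4th: Eb5 → Ab5.
So cell 5 is Ab5 F5.

Ab5 F5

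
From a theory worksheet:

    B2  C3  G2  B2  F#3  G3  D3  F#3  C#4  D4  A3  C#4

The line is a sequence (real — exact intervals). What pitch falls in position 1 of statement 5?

Grouping in 4s, the 1st note of each cell is B2, F#3, C#4.
Extending up a 5th: G#4 → D#5.

D#5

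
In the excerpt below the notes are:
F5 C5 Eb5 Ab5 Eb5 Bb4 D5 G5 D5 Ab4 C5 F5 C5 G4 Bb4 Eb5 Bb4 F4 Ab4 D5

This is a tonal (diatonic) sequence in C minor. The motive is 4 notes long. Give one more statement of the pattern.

Ab4 Eb4 G4 C5

The 4-note cells begin on F5, Eb5, D5, C5, Bb4 — each down a 2nd from the last.
From Ab4 the diatonic shape gives Ab4 Eb4 G4 C5.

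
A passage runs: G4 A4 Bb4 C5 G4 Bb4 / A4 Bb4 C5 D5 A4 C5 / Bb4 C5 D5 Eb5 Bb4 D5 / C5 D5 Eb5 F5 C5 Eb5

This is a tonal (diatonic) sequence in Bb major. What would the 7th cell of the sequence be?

Unit = 6 notes; the statements start on G4, A4, Bb4, C5, moving up a 2nd each time.
Continuing the starts: D5 → Eb5 → F5.
From F5 the diatonic shape gives F5 G5 A5 Bb5 F5 A5.

F5 G5 A5 Bb5 F5 A5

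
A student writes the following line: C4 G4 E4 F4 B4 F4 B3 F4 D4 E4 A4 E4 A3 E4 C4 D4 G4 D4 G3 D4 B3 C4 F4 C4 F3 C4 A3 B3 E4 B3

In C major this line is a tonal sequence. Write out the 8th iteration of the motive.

Unit = 6 notes; the statements start on C4, B3, A3, G3, F3, moving down a 2nd each time.
Carrying on: E3 → D3 → C3.
So cell 8 is C3 G3 E3 F3 B3 F3.

C3 G3 E3 F3 B3 F3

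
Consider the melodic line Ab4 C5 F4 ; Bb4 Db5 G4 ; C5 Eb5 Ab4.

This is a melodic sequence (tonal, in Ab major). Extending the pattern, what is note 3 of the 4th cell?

The unit is 3 notes. Position-3 pitches of the 3 shown cells: F4, G4, Ab4.
From Ab4, up a 2nd gives Bb4.

Bb4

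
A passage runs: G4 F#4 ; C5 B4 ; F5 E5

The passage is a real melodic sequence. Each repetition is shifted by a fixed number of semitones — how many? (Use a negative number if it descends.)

With a 2-note motive the entries are G4, C5, F5, each up a 4th from the previous.
G4 to C5 spans +5 semitones.

5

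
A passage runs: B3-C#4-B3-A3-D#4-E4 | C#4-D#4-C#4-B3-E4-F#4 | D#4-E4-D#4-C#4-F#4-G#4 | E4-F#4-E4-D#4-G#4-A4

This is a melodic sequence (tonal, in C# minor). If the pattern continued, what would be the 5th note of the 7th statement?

C#5

Grouping in 6s, the 5th note of each cell is D#4, E4, F#4, G#4.
Extending up a 2nd: A4 → B4 → C#5.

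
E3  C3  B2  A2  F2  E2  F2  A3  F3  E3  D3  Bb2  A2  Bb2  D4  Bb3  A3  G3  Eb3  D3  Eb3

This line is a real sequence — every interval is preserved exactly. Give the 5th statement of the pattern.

C5 Ab4 G4 F4 Db4 C4 Db4

The 7-note cells begin on E3, A3, D4 — each up a 4th from the last.
Carrying on: G4 → C5.
From C5 the exact shape gives C5 Ab4 G4 F4 Db4 C4 Db4.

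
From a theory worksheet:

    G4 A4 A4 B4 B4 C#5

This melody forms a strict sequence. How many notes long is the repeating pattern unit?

Try groups of 2 (3 cells in 6 notes):
G4 A4 | A4 B4 | B4 C#5
That's a consistent up a 2nd shift per cell, and no other grouping gives one.

2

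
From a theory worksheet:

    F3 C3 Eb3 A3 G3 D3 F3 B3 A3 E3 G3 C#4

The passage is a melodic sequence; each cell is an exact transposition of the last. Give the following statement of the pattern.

B3 F#3 A3 D#4

The 4-note cells begin on F3, G3, A3 — each up a 2nd from the last.
Statement 4 starts on B3 and keeps the same exact contour: B3 F#3 A3 D#4.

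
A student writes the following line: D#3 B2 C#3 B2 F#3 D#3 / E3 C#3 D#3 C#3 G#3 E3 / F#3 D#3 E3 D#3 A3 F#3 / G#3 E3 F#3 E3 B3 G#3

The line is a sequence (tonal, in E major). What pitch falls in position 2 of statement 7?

A3

With 6-note cells, note 2 of each statement runs B2, C#3, D#3, E3.
Carrying that up a 2nd forward: F#3 → G#3 → A3.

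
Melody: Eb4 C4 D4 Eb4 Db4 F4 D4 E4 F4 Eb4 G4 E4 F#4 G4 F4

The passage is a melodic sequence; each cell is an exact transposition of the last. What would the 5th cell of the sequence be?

B4 G#4 A#4 B4 A4

The 5-note cells begin on Eb4, F4, G4 — each up a 2nd from the last.
Continuing the starts: A4 → B4.
Statement 5 starts on B4 and keeps the same exact contour: B4 G#4 A#4 B4 A4.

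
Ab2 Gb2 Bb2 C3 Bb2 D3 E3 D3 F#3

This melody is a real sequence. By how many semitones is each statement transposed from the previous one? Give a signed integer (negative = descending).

4

Unit = 3 notes; the statements start on Ab2, C3, E3, moving up a 3rd each time.
Ab2→C3 is 48 − 44 = 4 semitones.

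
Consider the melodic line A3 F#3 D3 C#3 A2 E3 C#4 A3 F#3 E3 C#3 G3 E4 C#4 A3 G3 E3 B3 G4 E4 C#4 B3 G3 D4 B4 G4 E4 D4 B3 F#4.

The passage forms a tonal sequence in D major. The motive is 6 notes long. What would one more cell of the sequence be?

With a 6-note motive the entries are A3, C#4, E4, G4, B4, each up a 3rd from the previous.
Statement 6 starts on D5 and keeps the same diatonic contour: D5 B4 G4 F#4 D4 A4.

D5 B4 G4 F#4 D4 A4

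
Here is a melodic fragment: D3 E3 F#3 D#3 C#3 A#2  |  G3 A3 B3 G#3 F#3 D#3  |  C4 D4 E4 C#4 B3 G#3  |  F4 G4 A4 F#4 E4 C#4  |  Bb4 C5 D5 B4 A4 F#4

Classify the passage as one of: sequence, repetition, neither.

Each 6-note cell is the previous one transposed up a 4th.

sequence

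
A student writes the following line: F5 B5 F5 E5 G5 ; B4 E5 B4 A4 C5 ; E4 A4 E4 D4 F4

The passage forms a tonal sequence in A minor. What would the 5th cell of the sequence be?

D3 G3 D3 C3 E3

With a 5-note motive the entries are F5, B4, E4, each down a 5th from the previous.
Extending down a 5th: A3 → D3.
Statement 5 starts on D3 and keeps the same diatonic contour: D3 G3 D3 C3 E3.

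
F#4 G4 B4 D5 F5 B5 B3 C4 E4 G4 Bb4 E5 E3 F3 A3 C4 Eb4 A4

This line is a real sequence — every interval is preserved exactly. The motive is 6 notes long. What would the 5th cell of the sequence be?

Unit = 6 notes; the statements start on F#4, B3, E3, moving down a 5th each time.
Extending down a 5th: A2 → D2.
Statement 5 starts on D2 and keeps the same exact contour: D2 Eb2 G2 Bb2 Db3 G3.

D2 Eb2 G2 Bb2 Db3 G3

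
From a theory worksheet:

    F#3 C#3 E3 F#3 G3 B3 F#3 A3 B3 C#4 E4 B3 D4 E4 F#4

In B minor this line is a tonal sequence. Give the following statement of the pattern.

With a 5-note motive the entries are F#3, B3, E4, each up a 4th from the previous.
Statement 4 starts on A4 and keeps the same diatonic contour: A4 E4 G4 A4 B4.

A4 E4 G4 A4 B4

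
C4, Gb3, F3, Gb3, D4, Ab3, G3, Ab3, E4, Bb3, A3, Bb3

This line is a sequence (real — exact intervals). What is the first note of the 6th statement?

A#4

Unit = 4 notes; the statements start on C4, D4, E4, moving up a 2nd each time.
Extending the heads up a 2nd: F#4 → G#4 → A#4.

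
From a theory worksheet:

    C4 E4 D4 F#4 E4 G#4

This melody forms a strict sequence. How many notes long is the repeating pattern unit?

There are 6 notes; a 2-note unit gives 3 cells:
C4 E4 | D4 F#4 | E4 G#4
That's a consistent up a 2nd shift per cell, and no other grouping gives one.

2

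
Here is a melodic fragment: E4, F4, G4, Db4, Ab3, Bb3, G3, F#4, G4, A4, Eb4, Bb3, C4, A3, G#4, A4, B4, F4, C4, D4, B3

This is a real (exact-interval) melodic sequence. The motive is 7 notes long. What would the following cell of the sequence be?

A#4 B4 C#5 G4 D4 E4 C#4

Taking 7-note groups, the heads are E4, F#4, G#4: the pattern moves up a 2nd.
From A#4 the exact shape gives A#4 B4 C#5 G4 D4 E4 C#4.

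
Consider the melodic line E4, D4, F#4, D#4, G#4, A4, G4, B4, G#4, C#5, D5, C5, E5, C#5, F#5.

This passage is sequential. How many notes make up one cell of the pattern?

There are 15 notes; a 5-note unit gives 3 cells:
E4 D4 F#4 D#4 G#4 | A4 G4 B4 G#4 C#5 | D5 C5 E5 C#5 F#5
Each cell is the previous one up a 4th — so the unit is 5 notes.

5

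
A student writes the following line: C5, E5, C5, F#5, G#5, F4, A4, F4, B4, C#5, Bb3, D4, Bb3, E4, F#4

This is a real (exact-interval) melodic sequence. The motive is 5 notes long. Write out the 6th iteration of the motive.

With a 5-note motive the entries are C5, F4, Bb3, each down a 5th from the previous.
Extending down a 5th: Eb3 → Ab2 → Db2.
Statement 6 starts on Db2 and keeps the same exact contour: Db2 F2 Db2 G2 A2.

Db2 F2 Db2 G2 A2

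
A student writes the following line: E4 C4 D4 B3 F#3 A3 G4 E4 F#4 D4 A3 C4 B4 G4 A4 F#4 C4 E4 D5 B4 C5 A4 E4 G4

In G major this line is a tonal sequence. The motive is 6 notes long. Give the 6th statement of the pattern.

With a 6-note motive the entries are E4, G4, B4, D5, each up a 3rd from the previous.
Extending up a 3rd: F#5 → A5.
From A5 the diatonic shape gives A5 F#5 G5 E5 B4 D5.

A5 F#5 G5 E5 B4 D5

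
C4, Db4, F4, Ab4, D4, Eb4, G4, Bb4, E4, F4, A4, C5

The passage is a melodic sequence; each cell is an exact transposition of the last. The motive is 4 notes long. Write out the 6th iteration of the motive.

The 4-note cells begin on C4, D4, E4 — each up a 2nd from the last.
Carrying on: F#4 → G#4 → A#4.
So cell 6 is A#4 B4 D#5 F#5.

A#4 B4 D#5 F#5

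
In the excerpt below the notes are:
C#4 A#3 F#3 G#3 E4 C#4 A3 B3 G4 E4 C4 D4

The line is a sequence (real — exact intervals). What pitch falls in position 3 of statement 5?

The unit is 4 notes. Position-3 pitches of the 3 shown cells: F#3, A3, C4.
Extending up a 3rd: Eb4 → Gb4.

Gb4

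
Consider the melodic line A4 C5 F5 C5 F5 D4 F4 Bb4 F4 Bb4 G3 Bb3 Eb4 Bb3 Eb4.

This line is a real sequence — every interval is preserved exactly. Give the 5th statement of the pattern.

The 5-note cells begin on A4, D4, G3 — each down a 5th from the last.
Extending down a 5th: C3 → F2.
Statement 5 starts on F2 and keeps the same exact contour: F2 Ab2 Db3 Ab2 Db3.

F2 Ab2 Db3 Ab2 Db3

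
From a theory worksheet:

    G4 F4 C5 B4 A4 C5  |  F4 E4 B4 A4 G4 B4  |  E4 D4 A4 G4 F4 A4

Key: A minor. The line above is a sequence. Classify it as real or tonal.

tonal

Every note is diatonic to A minor.
Cell 1 has -2 semitones from note 1 to 2, but cell 2 has -1 — the interval quality changes while the contour stays the same, which is the hallmark of a tonal sequence.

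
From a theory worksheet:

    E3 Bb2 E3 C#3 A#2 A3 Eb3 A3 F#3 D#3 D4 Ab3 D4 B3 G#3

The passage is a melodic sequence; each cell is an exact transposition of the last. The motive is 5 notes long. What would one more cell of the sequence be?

G4 Db4 G4 E4 C#4

With a 5-note motive the entries are E3, A3, D4, each up a 4th from the previous.
So cell 4 is G4 Db4 G4 E4 C#4.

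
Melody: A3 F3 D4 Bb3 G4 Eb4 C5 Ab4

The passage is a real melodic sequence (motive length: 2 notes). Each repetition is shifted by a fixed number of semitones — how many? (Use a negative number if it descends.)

With a 2-note motive the entries are A3, D4, G4, C5, each up a 4th from the previous.
A3 to D4 spans +5 semitones.

5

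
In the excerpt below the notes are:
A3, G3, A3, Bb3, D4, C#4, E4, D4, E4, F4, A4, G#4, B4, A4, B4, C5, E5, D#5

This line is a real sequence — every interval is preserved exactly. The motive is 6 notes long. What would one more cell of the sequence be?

F#5 E5 F#5 G5 B5 A#5

Unit = 6 notes; the statements start on A3, E4, B4, moving up a 5th each time.
So cell 4 is F#5 E5 F#5 G5 B5 A#5.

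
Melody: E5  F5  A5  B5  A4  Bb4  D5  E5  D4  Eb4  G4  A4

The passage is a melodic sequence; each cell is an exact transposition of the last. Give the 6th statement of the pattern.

Taking 4-note groups, the heads are E5, A4, D4: the pattern moves down a 5th.
Extending down a 5th: G3 → C3 → F2.
From F2 the exact shape gives F2 Gb2 Bb2 C3.

F2 Gb2 Bb2 C3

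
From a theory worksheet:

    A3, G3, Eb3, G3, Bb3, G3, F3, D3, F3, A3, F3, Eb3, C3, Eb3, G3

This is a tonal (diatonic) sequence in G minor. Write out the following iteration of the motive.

Taking 5-note groups, the heads are A3, G3, F3: the pattern moves down a 2nd.
From Eb3 the diatonic shape gives Eb3 D3 Bb2 D3 F3.

Eb3 D3 Bb2 D3 F3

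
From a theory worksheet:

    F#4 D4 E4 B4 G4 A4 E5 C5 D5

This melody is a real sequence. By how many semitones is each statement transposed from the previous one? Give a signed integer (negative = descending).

5

The 3-note cells begin on F#4, B4, E5 — each up a 4th from the last.
F#4→B4 is 71 − 66 = 5 semitones.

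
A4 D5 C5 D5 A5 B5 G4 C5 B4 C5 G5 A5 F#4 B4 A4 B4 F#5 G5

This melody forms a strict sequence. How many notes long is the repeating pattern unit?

6

18 notes total. Splitting into 3 groups of 6:
A4 D5 C5 D5 A5 B5 | G4 C5 B4 C5 G5 A5 | F#4 B4 A4 B4 F#5 G5
Each cell is the previous one down a 2nd — so the unit is 6 notes.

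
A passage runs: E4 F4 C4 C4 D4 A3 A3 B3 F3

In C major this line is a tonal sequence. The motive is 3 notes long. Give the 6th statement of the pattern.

B2 C3 G2

Taking 3-note groups, the heads are E4, C4, A3: the pattern moves down a 3rd.
Continuing the starts: F3 → D3 → B2.
From B2 the diatonic shape gives B2 C3 G2.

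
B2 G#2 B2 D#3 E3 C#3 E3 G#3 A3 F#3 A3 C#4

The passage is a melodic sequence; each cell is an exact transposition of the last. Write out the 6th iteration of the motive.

Unit = 4 notes; the statements start on B2, E3, A3, moving up a 4th each time.
Carrying on: D4 → G4 → C5.
From C5 the exact shape gives C5 A4 C5 E5.

C5 A4 C5 E5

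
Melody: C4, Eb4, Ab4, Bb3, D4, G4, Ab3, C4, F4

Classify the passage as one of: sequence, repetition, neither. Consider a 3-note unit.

sequence

Each 3-note cell is the previous one transposed down a 2nd.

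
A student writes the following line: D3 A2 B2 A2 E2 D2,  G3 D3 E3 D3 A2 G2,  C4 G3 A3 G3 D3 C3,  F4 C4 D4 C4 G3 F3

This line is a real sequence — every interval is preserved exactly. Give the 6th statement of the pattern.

Eb5 Bb4 C5 Bb4 F4 Eb4

The 6-note cells begin on D3, G3, C4, F4 — each up a 4th from the last.
Extending up a 4th: Bb4 → Eb5.
From Eb5 the exact shape gives Eb5 Bb4 C5 Bb4 F4 Eb4.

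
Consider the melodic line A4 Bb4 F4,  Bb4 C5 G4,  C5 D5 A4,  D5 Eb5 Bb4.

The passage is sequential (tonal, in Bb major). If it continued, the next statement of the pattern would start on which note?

Eb5

Taking 3-note groups, the heads are A4, Bb4, C5, D5: the pattern moves up a 2nd.
One more step up a 2nd gives Eb5.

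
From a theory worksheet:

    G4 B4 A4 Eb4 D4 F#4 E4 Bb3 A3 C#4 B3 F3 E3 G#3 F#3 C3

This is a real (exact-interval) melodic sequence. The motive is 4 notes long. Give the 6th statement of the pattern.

The 4-note cells begin on G4, D4, A3, E3 — each down a 4th from the last.
Carrying on: B2 → F#2.
From F#2 the exact shape gives F#2 A#2 G#2 D2.

F#2 A#2 G#2 D2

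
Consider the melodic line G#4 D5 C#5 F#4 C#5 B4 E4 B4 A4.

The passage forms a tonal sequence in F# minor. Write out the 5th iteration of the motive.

With a 3-note motive the entries are G#4, F#4, E4, each down a 2nd from the previous.
Continuing the starts: D4 → C#4.
So cell 5 is C#4 G#4 F#4.

C#4 G#4 F#4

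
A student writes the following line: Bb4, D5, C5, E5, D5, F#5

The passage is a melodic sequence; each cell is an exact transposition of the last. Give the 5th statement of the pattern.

F#5 A#5

Taking 2-note groups, the heads are Bb4, C5, D5: the pattern moves up a 2nd.
Carrying on: E5 → F#5.
Statement 5 starts on F#5 and keeps the same exact contour: F#5 A#5.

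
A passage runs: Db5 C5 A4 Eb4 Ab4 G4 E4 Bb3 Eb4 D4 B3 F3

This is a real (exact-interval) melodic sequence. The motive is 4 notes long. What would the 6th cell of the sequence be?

With a 4-note motive the entries are Db5, Ab4, Eb4, each down a 4th from the previous.
Continuing the starts: Bb3 → F3 → C3.
Statement 6 starts on C3 and keeps the same exact contour: C3 B2 G#2 D2.

C3 B2 G#2 D2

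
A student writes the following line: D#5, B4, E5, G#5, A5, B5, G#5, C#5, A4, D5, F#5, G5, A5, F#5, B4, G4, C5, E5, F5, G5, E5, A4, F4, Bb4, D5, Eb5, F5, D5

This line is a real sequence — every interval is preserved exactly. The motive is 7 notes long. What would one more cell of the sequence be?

G4 Eb4 Ab4 C5 Db5 Eb5 C5

Unit = 7 notes; the statements start on D#5, C#5, B4, A4, moving down a 2nd each time.
So cell 5 is G4 Eb4 Ab4 C5 Db5 Eb5 C5.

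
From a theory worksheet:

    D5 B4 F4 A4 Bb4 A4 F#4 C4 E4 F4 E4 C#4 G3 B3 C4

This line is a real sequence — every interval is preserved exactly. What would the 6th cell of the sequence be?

With a 5-note motive the entries are D5, A4, E4, each down a 4th from the previous.
Continuing the starts: B3 → F#3 → C#3.
Statement 6 starts on C#3 and keeps the same exact contour: C#3 A#2 E2 G#2 A2.

C#3 A#2 E2 G#2 A2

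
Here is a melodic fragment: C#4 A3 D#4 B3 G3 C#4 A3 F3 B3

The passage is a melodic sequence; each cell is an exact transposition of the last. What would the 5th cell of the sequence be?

F3 Db3 G3

With a 3-note motive the entries are C#4, B3, A3, each down a 2nd from the previous.
Carrying on: G3 → F3.
So cell 5 is F3 Db3 G3.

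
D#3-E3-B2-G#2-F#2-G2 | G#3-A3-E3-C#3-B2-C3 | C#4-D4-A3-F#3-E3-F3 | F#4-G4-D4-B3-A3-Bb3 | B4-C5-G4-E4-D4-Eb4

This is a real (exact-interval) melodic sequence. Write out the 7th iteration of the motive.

A5 Bb5 F5 D5 C5 Db5

Unit = 6 notes; the statements start on D#3, G#3, C#4, F#4, B4, moving up a 4th each time.
Carrying on: E5 → A5.
So cell 7 is A5 Bb5 F5 D5 C5 Db5.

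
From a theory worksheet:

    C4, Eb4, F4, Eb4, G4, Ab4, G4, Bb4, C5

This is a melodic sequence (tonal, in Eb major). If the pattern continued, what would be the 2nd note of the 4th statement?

D5

With 3-note cells, note 2 of each statement runs Eb4, G4, Bb4.
One more up a 3rd gives D5.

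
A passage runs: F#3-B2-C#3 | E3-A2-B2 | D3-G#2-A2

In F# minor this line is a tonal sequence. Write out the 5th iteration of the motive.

Taking 3-note groups, the heads are F#3, E3, D3: the pattern moves down a 2nd.
Extending down a 2nd: C#3 → B2.
From B2 the diatonic shape gives B2 E2 F#2.

B2 E2 F#2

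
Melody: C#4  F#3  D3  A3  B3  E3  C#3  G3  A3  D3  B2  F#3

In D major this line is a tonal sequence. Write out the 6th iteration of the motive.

E3 A2 F#2 C#3

Taking 4-note groups, the heads are C#4, B3, A3: the pattern moves down a 2nd.
Extending down a 2nd: G3 → F#3 → E3.
So cell 6 is E3 A2 F#2 C#3.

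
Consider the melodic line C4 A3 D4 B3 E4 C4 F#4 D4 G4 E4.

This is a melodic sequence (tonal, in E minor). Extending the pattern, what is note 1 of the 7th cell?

The unit is 2 notes. Position-1 pitches of the 5 shown cells: C4, D4, E4, F#4, G4.
Extending up a 2nd: A4 → B4.

B4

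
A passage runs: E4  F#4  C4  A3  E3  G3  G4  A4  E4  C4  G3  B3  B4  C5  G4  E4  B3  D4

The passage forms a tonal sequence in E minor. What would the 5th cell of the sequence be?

F#5 G5 D5 B4 F#4 A4

Unit = 6 notes; the statements start on E4, G4, B4, moving up a 3rd each time.
Extending up a 3rd: D5 → F#5.
So cell 5 is F#5 G5 D5 B4 F#4 A4.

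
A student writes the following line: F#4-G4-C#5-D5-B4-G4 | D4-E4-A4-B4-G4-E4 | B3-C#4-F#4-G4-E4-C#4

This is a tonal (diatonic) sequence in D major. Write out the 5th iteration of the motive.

E3 F#3 B3 C#4 A3 F#3

With a 6-note motive the entries are F#4, D4, B3, each down a 3rd from the previous.
Carrying on: G3 → E3.
So cell 5 is E3 F#3 B3 C#4 A3 F#3.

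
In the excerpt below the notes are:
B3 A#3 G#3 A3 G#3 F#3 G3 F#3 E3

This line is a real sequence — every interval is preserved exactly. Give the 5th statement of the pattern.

The 3-note cells begin on B3, A3, G3 — each down a 2nd from the last.
Extending down a 2nd: F3 → Eb3.
Statement 5 starts on Eb3 and keeps the same exact contour: Eb3 D3 C3.

Eb3 D3 C3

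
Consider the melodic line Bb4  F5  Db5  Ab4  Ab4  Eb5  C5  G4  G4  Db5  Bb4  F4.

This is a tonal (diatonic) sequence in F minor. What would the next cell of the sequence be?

With a 4-note motive the entries are Bb4, Ab4, G4, each down a 2nd from the previous.
From F4 the diatonic shape gives F4 C5 Ab4 Eb4.

F4 C5 Ab4 Eb4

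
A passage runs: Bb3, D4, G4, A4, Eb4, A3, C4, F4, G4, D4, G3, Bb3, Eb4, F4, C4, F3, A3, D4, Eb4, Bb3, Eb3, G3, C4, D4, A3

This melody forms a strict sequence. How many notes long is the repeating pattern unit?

5

Try groups of 5 (5 cells in 25 notes):
Bb3 D4 G4 A4 Eb4 | A3 C4 F4 G4 D4 | G3 Bb3 Eb4 F4 C4 | F3 A3 D4 Eb4 Bb3 | Eb3 G3 C4 D4 A3
That's a consistent down a 2nd shift per cell, and no other grouping gives one.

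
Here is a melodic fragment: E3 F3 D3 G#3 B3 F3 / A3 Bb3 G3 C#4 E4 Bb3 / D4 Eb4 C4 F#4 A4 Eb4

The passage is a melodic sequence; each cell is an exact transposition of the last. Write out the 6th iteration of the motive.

F5 Gb5 Eb5 A5 C6 Gb5

Unit = 6 notes; the statements start on E3, A3, D4, moving up a 4th each time.
Carrying on: G4 → C5 → F5.
From F5 the exact shape gives F5 Gb5 Eb5 A5 C6 Gb5.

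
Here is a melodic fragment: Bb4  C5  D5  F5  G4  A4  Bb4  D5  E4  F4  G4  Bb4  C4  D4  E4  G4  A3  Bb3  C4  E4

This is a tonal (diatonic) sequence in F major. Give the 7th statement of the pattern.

The 4-note cells begin on Bb4, G4, E4, C4, A3 — each down a 3rd from the last.
Carrying on: F3 → D3.
Statement 7 starts on D3 and keeps the same diatonic contour: D3 E3 F3 A3.

D3 E3 F3 A3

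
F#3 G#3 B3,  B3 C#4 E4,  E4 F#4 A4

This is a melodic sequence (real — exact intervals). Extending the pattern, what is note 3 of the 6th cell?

C6

Grouping in 3s, the 3rd note of each cell is B3, E4, A4.
Each moves up a 4th. Continuing: D5 → G5 → C6.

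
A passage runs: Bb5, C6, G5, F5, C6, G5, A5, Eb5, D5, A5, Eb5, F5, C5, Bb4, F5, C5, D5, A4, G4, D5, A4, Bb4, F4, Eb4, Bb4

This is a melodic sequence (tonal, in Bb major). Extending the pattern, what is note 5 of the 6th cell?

G4

Grouping in 5s, the 5th note of each cell is C6, A5, F5, D5, Bb4.
Each moves down a 3rd; the next is G4.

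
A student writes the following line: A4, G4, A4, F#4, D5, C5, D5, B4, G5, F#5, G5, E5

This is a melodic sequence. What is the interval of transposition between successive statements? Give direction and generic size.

Unit = 4 notes; the statements start on A4, D5, G5, moving up a 4th each time.
From A4 to D5: up a 4th.

up a 4th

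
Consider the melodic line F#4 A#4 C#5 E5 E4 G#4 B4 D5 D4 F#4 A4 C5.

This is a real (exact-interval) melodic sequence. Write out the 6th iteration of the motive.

Unit = 4 notes; the statements start on F#4, E4, D4, moving down a 2nd each time.
Carrying on: C4 → Bb3 → Ab3.
From Ab3 the exact shape gives Ab3 C4 Eb4 Gb4.

Ab3 C4 Eb4 Gb4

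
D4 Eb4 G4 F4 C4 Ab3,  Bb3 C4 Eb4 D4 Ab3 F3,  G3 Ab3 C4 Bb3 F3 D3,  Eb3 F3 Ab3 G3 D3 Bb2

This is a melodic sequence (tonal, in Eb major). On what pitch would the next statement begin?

Unit = 6 notes; the statements start on D4, Bb3, G3, Eb3, moving down a 3rd each time.
One more step down a 3rd gives C3.

C3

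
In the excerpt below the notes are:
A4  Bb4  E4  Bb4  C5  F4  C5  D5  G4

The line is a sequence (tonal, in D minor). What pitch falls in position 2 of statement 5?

With 3-note cells, note 2 of each statement runs Bb4, C5, D5.
Extending up a 2nd: E5 → F5.

F5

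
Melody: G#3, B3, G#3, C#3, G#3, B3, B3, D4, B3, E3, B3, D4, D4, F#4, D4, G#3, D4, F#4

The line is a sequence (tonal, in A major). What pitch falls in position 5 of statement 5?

With 6-note cells, note 5 of each statement runs G#3, B3, D4.
Each moves up a 3rd. Continuing: F#4 → A4.

A4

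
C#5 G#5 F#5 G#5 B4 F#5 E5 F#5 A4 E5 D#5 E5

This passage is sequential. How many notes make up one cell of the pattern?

4

Try groups of 4 (3 cells in 12 notes):
C#5 G#5 F#5 G#5 | B4 F#5 E5 F#5 | A4 E5 D#5 E5
Each cell is the previous one down a 2nd — so the unit is 4 notes.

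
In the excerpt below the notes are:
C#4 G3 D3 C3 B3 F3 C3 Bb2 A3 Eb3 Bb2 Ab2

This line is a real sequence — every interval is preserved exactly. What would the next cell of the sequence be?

G3 Db3 Ab2 Gb2

With a 4-note motive the entries are C#4, B3, A3, each down a 2nd from the previous.
From G3 the exact shape gives G3 Db3 Ab2 Gb2.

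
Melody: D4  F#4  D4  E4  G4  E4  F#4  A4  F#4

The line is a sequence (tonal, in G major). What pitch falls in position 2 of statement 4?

The unit is 3 notes. Position-2 pitches of the 3 shown cells: F#4, G4, A4.
From A4, up a 2nd gives B4.

B4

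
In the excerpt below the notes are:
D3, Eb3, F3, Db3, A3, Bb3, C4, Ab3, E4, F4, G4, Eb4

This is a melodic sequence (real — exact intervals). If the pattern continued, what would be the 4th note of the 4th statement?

Bb4

The unit is 4 notes. Position-4 pitches of the 3 shown cells: Db3, Ab3, Eb4.
Each moves up a 5th; the next is Bb4.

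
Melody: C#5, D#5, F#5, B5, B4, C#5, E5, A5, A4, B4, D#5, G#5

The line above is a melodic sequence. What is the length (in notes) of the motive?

Try groups of 4 (3 cells in 12 notes):
C#5 D#5 F#5 B5 | B4 C#5 E5 A5 | A4 B4 D#5 G#5
That's a consistent down a 2nd shift per cell, and no other grouping gives one.

4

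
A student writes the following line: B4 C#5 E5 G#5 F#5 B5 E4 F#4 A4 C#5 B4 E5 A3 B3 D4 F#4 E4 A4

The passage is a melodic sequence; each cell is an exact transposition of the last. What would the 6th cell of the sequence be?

C2 D2 F2 A2 G2 C3

Taking 6-note groups, the heads are B4, E4, A3: the pattern moves down a 5th.
Continuing the starts: D3 → G2 → C2.
So cell 6 is C2 D2 F2 A2 G2 C3.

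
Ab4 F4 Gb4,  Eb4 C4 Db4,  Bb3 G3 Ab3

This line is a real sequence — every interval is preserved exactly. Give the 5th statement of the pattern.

C3 A2 Bb2

Taking 3-note groups, the heads are Ab4, Eb4, Bb3: the pattern moves down a 4th.
Carrying on: F3 → C3.
From C3 the exact shape gives C3 A2 Bb2.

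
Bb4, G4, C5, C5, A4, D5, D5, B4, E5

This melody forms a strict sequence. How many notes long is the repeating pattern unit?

Try groups of 3 (3 cells in 9 notes):
Bb4 G4 C5 | C5 A4 D5 | D5 B4 E5
Every group is a transposition up a 2nd of the one before; no shorter unit works.

3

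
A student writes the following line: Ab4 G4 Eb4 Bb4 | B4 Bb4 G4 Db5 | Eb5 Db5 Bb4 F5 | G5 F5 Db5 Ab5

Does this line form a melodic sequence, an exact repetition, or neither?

neither

Note 1 of cell 2 is B4; if this were a sequence it would be C5. No unit length gives a consistent transposition pattern.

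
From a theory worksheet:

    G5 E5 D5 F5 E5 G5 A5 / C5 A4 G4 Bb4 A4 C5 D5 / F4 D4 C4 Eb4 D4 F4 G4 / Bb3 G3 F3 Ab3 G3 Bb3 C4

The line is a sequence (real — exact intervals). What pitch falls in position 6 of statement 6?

With 7-note cells, note 6 of each statement runs G5, C5, F4, Bb3.
Extending down a 5th: Eb3 → Ab2.

Ab2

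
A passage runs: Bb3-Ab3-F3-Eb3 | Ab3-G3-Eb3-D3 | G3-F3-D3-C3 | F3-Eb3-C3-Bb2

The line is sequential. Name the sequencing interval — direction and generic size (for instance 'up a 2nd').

Unit = 4 notes; the statements start on Bb3, Ab3, G3, F3, moving down a 2nd each time.
From Bb3 to Ab3: down a 2nd.

down a 2nd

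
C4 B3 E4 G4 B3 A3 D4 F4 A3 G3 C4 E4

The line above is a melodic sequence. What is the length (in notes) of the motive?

4

Try groups of 4 (3 cells in 12 notes):
C4 B3 E4 G4 | B3 A3 D4 F4 | A3 G3 C4 E4
Every group is a transposition down a 2nd of the one before; no shorter unit works.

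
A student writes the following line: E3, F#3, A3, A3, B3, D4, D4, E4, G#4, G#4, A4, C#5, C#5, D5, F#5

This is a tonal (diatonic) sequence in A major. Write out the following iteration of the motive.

F#5 G#5 B5

With a 3-note motive the entries are E3, A3, D4, G#4, C#5, each up a 4th from the previous.
So cell 6 is F#5 G#5 B5.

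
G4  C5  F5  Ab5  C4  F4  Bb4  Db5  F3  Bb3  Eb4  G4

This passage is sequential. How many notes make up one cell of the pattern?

There are 12 notes; a 4-note unit gives 3 cells:
G4 C5 F5 Ab5 | C4 F4 Bb4 Db5 | F3 Bb3 Eb4 G4
Every group is a transposition down a 5th of the one before; no shorter unit works.

4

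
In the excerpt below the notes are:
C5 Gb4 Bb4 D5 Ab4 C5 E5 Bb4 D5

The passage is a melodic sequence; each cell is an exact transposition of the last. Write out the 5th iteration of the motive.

G#5 D5 F#5

With a 3-note motive the entries are C5, D5, E5, each up a 2nd from the previous.
Carrying on: F#5 → G#5.
From G#5 the exact shape gives G#5 D5 F#5.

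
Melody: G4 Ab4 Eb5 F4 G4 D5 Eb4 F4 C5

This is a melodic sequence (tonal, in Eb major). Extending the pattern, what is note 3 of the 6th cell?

The unit is 3 notes. Position-3 pitches of the 3 shown cells: Eb5, D5, C5.
Each moves down a 2nd. Continuing: Bb4 → Ab4 → G4.

G4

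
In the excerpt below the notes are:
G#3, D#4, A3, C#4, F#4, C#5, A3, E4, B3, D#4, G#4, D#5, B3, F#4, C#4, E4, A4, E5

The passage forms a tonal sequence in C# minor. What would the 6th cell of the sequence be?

With a 6-note motive the entries are G#3, A3, B3, each up a 2nd from the previous.
Carrying on: C#4 → D#4 → E4.
So cell 6 is E4 B4 F#4 A4 D#5 A5.

E4 B4 F#4 A4 D#5 A5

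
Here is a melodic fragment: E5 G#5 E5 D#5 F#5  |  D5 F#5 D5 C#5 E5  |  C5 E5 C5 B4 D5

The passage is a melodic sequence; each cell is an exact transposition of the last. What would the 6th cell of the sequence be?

The 5-note cells begin on E5, D5, C5 — each down a 2nd from the last.
Continuing the starts: Bb4 → Ab4 → Gb4.
So cell 6 is Gb4 Bb4 Gb4 F4 Ab4.

Gb4 Bb4 Gb4 F4 Ab4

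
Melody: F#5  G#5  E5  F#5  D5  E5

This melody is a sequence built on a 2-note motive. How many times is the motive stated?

6 notes in groups of 2 gives 6/2 = 3 statements.
Starts: F#5, E5, D5 — each down a 2nd.

3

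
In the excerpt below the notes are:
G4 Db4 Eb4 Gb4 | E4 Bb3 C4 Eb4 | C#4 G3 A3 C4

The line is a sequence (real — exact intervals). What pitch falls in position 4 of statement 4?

A3

The unit is 4 notes. Position-4 pitches of the 3 shown cells: Gb4, Eb4, C4.
Each moves down a 3rd; the next is A3.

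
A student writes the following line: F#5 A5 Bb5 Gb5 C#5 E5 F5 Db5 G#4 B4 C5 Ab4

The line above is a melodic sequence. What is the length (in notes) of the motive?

There are 12 notes; a 4-note unit gives 3 cells:
F#5 A5 Bb5 Gb5 | C#5 E5 F5 Db5 | G#4 B4 C5 Ab4
Each cell is the previous one down a 4th — so the unit is 4 notes.

4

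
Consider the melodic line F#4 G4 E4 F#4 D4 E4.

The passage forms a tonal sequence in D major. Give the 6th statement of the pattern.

Unit = 2 notes; the statements start on F#4, E4, D4, moving down a 2nd each time.
Extending down a 2nd: C#4 → B3 → A3.
So cell 6 is A3 B3.

A3 B3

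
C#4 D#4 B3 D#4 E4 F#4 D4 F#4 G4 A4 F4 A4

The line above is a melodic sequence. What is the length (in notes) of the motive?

4

12 notes total. Splitting into 3 groups of 4:
C#4 D#4 B3 D#4 | E4 F#4 D4 F#4 | G4 A4 F4 A4
That's a consistent up a 3rd shift per cell, and no other grouping gives one.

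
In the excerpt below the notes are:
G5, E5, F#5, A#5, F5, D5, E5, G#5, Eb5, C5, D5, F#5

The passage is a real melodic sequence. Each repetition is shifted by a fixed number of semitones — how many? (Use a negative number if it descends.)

Unit = 4 notes; the statements start on G5, F5, Eb5, moving down a 2nd each time.
Counting half-steps from G5 to F5: -2.

-2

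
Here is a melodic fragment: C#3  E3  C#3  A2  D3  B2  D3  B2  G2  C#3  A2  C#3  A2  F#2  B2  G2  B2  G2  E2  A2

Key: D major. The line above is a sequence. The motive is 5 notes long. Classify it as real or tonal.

tonal

Every note is diatonic to D major.
Cell 1 has +5 semitones from note 4 to 5, but cell 2 has +6 — the interval quality changes while the contour stays the same, which is the hallmark of a tonal sequence.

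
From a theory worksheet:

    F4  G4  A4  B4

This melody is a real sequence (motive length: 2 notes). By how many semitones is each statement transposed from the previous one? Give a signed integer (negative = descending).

4

Unit = 2 notes; the statements start on F4, A4, moving up a 3rd each time.
F4 to A4 spans +4 semitones.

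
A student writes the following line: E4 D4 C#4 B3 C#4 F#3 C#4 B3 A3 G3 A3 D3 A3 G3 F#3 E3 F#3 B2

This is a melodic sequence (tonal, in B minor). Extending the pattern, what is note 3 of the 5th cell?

Grouping in 6s, the 3rd note of each cell is C#4, A3, F#3.
Extending down a 3rd: D3 → B2.

B2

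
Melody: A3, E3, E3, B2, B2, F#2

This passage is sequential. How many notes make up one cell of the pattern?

There are 6 notes; a 2-note unit gives 3 cells:
A3 E3 | E3 B2 | B2 F#2
Each cell is the previous one down a 4th — so the unit is 2 notes.

2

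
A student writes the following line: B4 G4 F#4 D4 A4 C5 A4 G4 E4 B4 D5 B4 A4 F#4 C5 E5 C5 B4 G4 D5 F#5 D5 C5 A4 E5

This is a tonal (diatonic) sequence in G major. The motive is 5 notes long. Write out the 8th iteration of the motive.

B5 G5 F#5 D5 A5

Taking 5-note groups, the heads are B4, C5, D5, E5, F#5: the pattern moves up a 2nd.
Carrying on: G5 → A5 → B5.
From B5 the diatonic shape gives B5 G5 F#5 D5 A5.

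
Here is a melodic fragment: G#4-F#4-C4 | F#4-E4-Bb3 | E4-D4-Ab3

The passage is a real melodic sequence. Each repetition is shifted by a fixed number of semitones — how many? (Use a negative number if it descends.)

-2

Taking 3-note groups, the heads are G#4, F#4, E4: the pattern moves down a 2nd.
G#4→F#4 is 66 − 68 = -2 semitones.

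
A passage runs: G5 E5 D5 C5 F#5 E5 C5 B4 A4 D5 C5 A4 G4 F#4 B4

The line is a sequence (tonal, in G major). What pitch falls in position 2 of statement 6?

B3

With 5-note cells, note 2 of each statement runs E5, C5, A4.
Extending down a 3rd: F#4 → D4 → B3.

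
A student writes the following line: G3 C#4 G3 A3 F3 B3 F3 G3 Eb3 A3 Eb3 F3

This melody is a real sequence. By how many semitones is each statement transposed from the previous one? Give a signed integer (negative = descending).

-2

Unit = 4 notes; the statements start on G3, F3, Eb3, moving down a 2nd each time.
G3 to F3 spans -2 semitones.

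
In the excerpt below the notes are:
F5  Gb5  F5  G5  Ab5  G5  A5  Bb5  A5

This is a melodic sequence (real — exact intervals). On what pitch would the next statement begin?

The 3-note cells begin on F5, G5, A5 — each up a 2nd from the last.
The next head, up a 2nd from A5, is B5.

B5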